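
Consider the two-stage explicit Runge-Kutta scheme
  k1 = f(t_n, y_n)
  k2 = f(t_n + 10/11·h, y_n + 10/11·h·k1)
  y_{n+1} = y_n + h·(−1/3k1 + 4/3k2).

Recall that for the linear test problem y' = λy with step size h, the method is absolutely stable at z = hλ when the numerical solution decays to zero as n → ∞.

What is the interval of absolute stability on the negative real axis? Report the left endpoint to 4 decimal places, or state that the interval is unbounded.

(-0.8250, 0).

On y'=λy, z=hλ:
  k1=λy_n ⇒ h·k1=z·y_n;  k2=λ(1+10/11z)y_n ⇒ h·k2=z(1+10/11z)y_n
  y_{n+1}/y_n = 1 − 1/3z + 4/3z(1+10/11z) = 1 + z + 40/33z²
  R(z) = 1 + z + 40/33z².

Solve |R(x)|<1 on ℝ⁻.
x=-0.94: |R|=1.1310
R=1: x+40/33x²=0 ⇒ x=−33/40=-0.8250; min R=1−1/(4·40/33)=0.7937>−1
Confirm numerically:
  x=-0.770: |R|=0.94867 <1
  x=-0.676: |R|=0.87791 <1
  x=-0.487: |R|=0.80048 <1
  x=-1.300: |R|=1.74848 >1
  x=-1.198: |R|=1.54164 >1
  x=-0.885: |R|=1.06436 >1
Stable set (-0.8250, 0).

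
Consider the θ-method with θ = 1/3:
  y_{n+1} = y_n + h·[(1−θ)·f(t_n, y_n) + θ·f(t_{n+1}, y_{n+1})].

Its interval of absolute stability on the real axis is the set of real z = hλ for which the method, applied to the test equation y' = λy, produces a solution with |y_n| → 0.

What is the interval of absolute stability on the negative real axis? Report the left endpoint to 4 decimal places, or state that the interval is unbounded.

z∈(-6.0000,0).

Test eqn y'=λy, z=hλ:
  y_{n+1} = y_n + z·[2/3·y_n + 1/3·y_{n+1}] ⇒ (1 − 1/3z)y_{n+1} = (1 + 2/3z)y_n
  ⇒ R(z) = (1 + 2/3z)/(1 − 1/3z).

Find x<0 with |R(x)|<1.
x=-1.08: |R|=0.2059
R=−1: 1+2/3x = −1+1/3x ⇒ -1/3x=2 ⇒ x=2/(-1/3)=-6.0000
Confirm numerically:
  x=-4.514: |R|=0.80224 <1
  x=-3.979: |R|=0.71042 <1
  x=-2.615: |R|=0.39715 <1
  x=-2.609: |R|=0.39544 <1
  x=-6.381: |R|=1.04061 >1
  x=-6.068: |R|=1.00750 >1
Interval (-6.0000, 0).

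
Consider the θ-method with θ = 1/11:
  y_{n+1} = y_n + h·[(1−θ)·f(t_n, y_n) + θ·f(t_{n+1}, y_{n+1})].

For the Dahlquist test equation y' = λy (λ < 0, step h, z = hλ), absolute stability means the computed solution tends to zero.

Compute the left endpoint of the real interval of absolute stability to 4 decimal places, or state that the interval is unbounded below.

left endpoint -2.4444.

On y'=λy, z=hλ:
  y_{n+1} = y_n + z·[10/11·y_n + 1/11·y_{n+1}] ⇒ (1 − 1/11z)y_{n+1} = (1 + 10/11z)y_n
  so R(z) = (1 + 10/11z)/(1 − 1/11z).

Need |R(x)|<1, x<0.
x=-0.84: |R|=0.2196
R=−1: 1+10/11x = −1+1/11x ⇒ -9/11x=2 ⇒ x=2/(-9/11)=-2.4444
Confirm numerically:
  x=-2.261: |R|=0.87550 <1
  x=-2.098: |R|=0.76195 <1
  x=-0.993: |R|=0.08922 <1
  x=-0.984: |R|=0.09680 <1
  x=-2.933: |R|=1.31558 >1
  x=-2.863: |R|=1.27173 >1
  x=-2.520: |R|=1.05030 >1
Stable set (-2.4444, 0).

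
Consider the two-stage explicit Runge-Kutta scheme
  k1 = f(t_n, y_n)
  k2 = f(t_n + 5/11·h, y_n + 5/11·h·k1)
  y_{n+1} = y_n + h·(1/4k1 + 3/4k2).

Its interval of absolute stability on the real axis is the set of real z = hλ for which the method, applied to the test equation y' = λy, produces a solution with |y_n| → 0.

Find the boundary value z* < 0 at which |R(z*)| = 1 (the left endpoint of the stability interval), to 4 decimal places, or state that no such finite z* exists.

z* = -2.9333.

Set f=λy, z=hλ:
  k1=λy_n ⇒ h·k1=z·y_n;  k2=λ(1+5/11z)y_n ⇒ h·k2=z(1+5/11z)y_n
  y_{n+1}/y_n = 1 + 1/4z + 3/4z(1+5/11z) = 1 + z + 15/44z²
  R(z) = 1 + z + 15/44z².

Find x<0 with |R(x)|<1.
x=-1.03: |R|=0.3317
R=1: x+15/44x²=0 ⇒ x=−44/15=-2.9333; min R=1−1/(4·15/44)=0.2667>−1
Confirm numerically:
  x=-2.615: |R|=0.71621 <1
  x=-2.541: |R|=0.66014 <1
  x=-1.951: |R|=0.34664 <1
  x=-3.247: |R|=1.34721 >1
  x=-3.147: |R|=1.22923 >1
Stable set (-2.9333, 0).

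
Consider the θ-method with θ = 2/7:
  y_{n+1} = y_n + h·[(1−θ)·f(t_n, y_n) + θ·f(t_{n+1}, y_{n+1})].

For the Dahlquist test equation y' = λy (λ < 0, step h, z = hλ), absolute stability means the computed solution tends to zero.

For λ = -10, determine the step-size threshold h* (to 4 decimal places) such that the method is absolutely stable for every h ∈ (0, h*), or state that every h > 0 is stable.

Set f=λy, z=hλ:
  y_{n+1} = y_n + z·[5/7·y_n + 2/7·y_{n+1}] ⇒ (1 − 2/7z)y_{n+1} = (1 + 5/7z)y_n
  so R(z) = (1 + 5/7z)/(1 − 2/7z).

Boundary: |R(x)|=1, x<0.
x=-1.67: |R|=0.1306
R=−1: 1+5/7x = −1+2/7x ⇒ -3/7x=2 ⇒ x=2/(-3/7)=-4.6667
Confirm numerically:
  x=-3.227: |R|=0.67898 <1
  x=-3.075: |R|=0.63688 <1
  x=-2.434: |R|=0.43563 <1
  x=-2.260: |R|=0.37326 <1
  x=-5.104: |R|=1.07624 >1
  x=-4.955: |R|=1.05115 >1
  x=-4.929: |R|=1.04668 >1
Stable set (-4.6667, 0).

(-4.6667,0); λ=-10 ⇒ h* = (14/3)/10 = 0.4667.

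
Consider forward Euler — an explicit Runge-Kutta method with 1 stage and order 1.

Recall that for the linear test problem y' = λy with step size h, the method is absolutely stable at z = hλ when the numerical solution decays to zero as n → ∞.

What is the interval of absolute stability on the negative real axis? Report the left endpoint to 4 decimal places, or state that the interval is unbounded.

z∈(-2.0000,0).

On y'=λy, z=hλ:
  order 1, 1-stage ⇒ R(z)=1+z
  (e.g. R(-1.65)=-0.65000, |R|=0.65000)

Boundary: |R(x)|=1, x<0.
x=-1.65: |R|=0.6500
|R(-1.41)|=0.4100 |R(-1.35)|=0.3500 |R(-1.3)|=0.3000
Bisect:
  x_lo=-2.6075 |R|=1.6075  x_hi=-0.2731 |R|=0.7269
  mid=-1.44030 |R|=0.44030 →hi
  mid=-2.02391 |R|=1.02391 →lo
  mid=-1.73211 |R|=0.73211 →hi
  mid=-1.87801 |R|=0.87801 →hi
  mid=-1.95096 |R|=0.95096 →hi
  mid=-1.98743 |R|=0.98743 →hi
  mid=-2.00567 |R|=1.00567 →lo
  mid=-1.99655 |R|=0.99655 →hi
  mid=-2.00111 |R|=1.00111 →lo
  ...
  [-2.00012,-1.99997] ⇒ x*=-2.0000
So |R|<1 on (-2.0000, 0).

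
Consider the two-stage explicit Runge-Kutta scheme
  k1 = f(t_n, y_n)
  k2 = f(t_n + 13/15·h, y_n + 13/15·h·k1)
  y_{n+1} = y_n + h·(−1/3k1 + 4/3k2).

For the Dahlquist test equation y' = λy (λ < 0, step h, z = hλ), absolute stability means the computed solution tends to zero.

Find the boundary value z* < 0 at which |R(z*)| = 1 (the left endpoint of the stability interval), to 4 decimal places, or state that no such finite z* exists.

z* = -0.8654.

Set f=λy, z=hλ:
  k1=λy_n ⇒ h·k1=z·y_n;  k2=λ(1+13/15z)y_n ⇒ h·k2=z(1+13/15z)y_n
  y_{n+1}/y_n = 1 − 1/3z + 4/3z(1+13/15z) = 1 + z + 52/45z²
  Hence R(z) = 1 + z + 52/45z².

Boundary: |R(x)|=1, x<0.
x=-1.28: |R|=1.6133
R=1: x+52/45x²=0 ⇒ x=−45/52=-0.8654; min R=1−1/(4·52/45)=0.7837>−1
Confirm numerically:
  x=-0.799: |R|=0.93871 <1
  x=-0.660: |R|=0.84336 <1
  x=-0.541: |R|=0.79721 <1
  x=-1.155: |R|=1.38654 >1
  x=-0.887: |R|=1.02216 >1
Interval (-0.8654, 0).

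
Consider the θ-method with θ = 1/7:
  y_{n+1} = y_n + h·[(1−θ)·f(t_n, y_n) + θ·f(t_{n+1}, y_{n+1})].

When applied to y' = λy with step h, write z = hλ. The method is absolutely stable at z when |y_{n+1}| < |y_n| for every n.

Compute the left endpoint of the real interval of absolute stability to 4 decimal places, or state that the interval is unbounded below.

z* = -2.8000.

Set f=λy, z=hλ:
  y_{n+1} = y_n + z·[6/7·y_n + 1/7·y_{n+1}] ⇒ (1 − 1/7z)y_{n+1} = (1 + 6/7z)y_n
  R(z) = (1 + 6/7z)/(1 − 1/7z).

Need |R(x)|<1, x<0.
x=-1.64: |R|=0.3287
R=−1: 1+6/7x = −1+1/7x ⇒ -5/7x=2 ⇒ x=2/(-5/7)=-2.8000
Confirm numerically:
  x=-1.986: |R|=0.54707 <1
  x=-1.365: |R|=0.14226 <1
  x=-1.268: |R|=0.07354 <1
  x=-3.207: |R|=1.19937 >1
  x=-3.154: |R|=1.17432 >1
Stable set (-2.8000, 0).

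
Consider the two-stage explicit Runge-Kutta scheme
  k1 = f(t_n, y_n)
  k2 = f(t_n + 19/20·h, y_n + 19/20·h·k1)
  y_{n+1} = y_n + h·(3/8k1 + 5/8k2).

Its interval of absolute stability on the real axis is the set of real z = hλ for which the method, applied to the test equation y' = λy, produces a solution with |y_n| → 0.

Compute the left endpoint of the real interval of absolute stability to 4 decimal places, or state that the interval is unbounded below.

Set f=λy, z=hλ:
  k1=λy_n ⇒ h·k1=z·y_n;  k2=λ(1+19/20z)y_n ⇒ h·k2=z(1+19/20z)y_n
  y_{n+1}/y_n = 1 + 3/8z + 5/8z(1+19/20z) = 1 + z + 19/32z²
  so R(z) = 1 + z + 19/32z².

Find x<0 with |R(x)|<1.
x=-1.08: |R|=0.6126
R=1: x+19/32x²=0 ⇒ x=−32/19=-1.6842; min R=1−1/(4·19/32)=0.5789>−1
Confirm numerically:
  x=-1.613: |R|=0.93180 <1
  x=-1.138: |R|=0.63093 <1
  x=-1.085: |R|=0.61398 <1
  x=-0.791: |R|=0.58050 <1
  x=-1.988: |R|=1.35859 >1
  x=-1.902: |R|=1.24595 >1
Stable set (-1.6842, 0).

left endpoint -1.6842.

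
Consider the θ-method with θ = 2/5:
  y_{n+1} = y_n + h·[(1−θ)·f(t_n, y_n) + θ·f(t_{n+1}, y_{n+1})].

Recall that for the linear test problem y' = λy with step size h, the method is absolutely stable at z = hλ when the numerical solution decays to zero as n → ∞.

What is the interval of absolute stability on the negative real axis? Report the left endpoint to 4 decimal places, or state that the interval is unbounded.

z∈(-10.0000,0).

Test eqn y'=λy, z=hλ:
  y_{n+1} = y_n + z·[3/5·y_n + 2/5·y_{n+1}] ⇒ (1 − 2/5z)y_{n+1} = (1 + 3/5z)y_n
  so R(z) = (1 + 3/5z)/(1 − 2/5z).

Solve |R(x)|<1 on ℝ⁻.
x=-1.69: |R|=0.0084
R=−1: 1+3/5x = −1+2/5x ⇒ -1/5x=2 ⇒ x=2/(-1/5)=-10.0000
Confirm numerically:
  x=-7.411: |R|=0.86939 <1
  x=-7.372: |R|=0.86690 <1
  x=-6.769: |R|=0.82571 <1
  x=-10.390: |R|=1.01513 >1
  x=-10.268: |R|=1.01049 >1
So |R|<1 on (-10.0000, 0).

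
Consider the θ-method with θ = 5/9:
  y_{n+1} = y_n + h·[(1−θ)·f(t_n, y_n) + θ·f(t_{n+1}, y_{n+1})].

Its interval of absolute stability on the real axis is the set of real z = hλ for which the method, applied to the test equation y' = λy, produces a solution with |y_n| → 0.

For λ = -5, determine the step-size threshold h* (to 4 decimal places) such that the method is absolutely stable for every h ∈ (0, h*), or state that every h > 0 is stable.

unbounded; (−∞, 0). Any h>0 works for λ=-5.

Test eqn y'=λy, z=hλ:
  y_{n+1} = y_n + z·[4/9·y_n + 5/9·y_{n+1}] ⇒ (1 − 5/9z)y_{n+1} = (1 + 4/9z)y_n
  R(z) = (1 + 4/9z)/(1 − 5/9z).

Solve |R(x)|<1 on ℝ⁻.
x=-0.46: |R|=0.6336
x=-2: |R|=0.0526
x=-10: |R|=0.5254
x=-100: |R|=0.7682
θ=5/9≥1/2 ⇒ |1+4/9x|<|1−5/9x| ∀x<0 ⇒ stable on all of ℝ⁻.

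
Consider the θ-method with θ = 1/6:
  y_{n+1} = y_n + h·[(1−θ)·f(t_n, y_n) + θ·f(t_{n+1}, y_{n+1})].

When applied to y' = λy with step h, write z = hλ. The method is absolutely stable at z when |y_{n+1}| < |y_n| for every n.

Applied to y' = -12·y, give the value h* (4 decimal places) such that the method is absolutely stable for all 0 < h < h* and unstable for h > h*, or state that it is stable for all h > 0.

(-3.0000,0); λ=-12 ⇒ h* = (3)/12 = 0.2500.

On y'=λy, z=hλ:
  y_{n+1} = y_n + z·[5/6·y_n + 1/6·y_{n+1}] ⇒ (1 − 1/6z)y_{n+1} = (1 + 5/6z)y_n
  Hence R(z) = (1 + 5/6z)/(1 − 1/6z).

Solve |R(x)|<1 on ℝ⁻.
x=-1.66: |R|=0.3003
R=−1: 1+5/6x = −1+1/6x ⇒ -2/3x=2 ⇒ x=2/(-2/3)=-3.0000
Confirm numerically:
  x=-2.753: |R|=0.88712 <1
  x=-2.411: |R|=0.71989 <1
  x=-2.161: |R|=0.58878 <1
  x=-1.389: |R|=0.12789 <1
  x=-3.276: |R|=1.11902 >1
  x=-3.261: |R|=1.11273 >1
  x=-3.055: |R|=1.02430 >1
Interval (-3.0000, 0).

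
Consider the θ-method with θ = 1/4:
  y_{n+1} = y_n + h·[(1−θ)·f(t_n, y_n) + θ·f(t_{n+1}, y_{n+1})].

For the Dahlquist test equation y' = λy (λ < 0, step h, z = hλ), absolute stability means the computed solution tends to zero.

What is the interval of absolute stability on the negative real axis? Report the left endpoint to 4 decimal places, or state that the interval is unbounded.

z∈(-4.0000,0).

Set f=λy, z=hλ:
  y_{n+1} = y_n + z·[3/4·y_n + 1/4·y_{n+1}] ⇒ (1 − 1/4z)y_{n+1} = (1 + 3/4z)y_n
  ⇒ R(z) = (1 + 3/4z)/(1 − 1/4z).

Boundary: |R(x)|=1, x<0.
x=-0.97: |R|=0.2193
R=−1: 1+3/4x = −1+1/4x ⇒ -1/2x=2 ⇒ x=2/(-1/2)=-4.0000
Confirm numerically:
  x=-3.945: |R|=0.98615 <1
  x=-3.114: |R|=0.75091 <1
  x=-2.710: |R|=0.61550 <1
  x=-4.042: |R|=1.01045 >1
  x=-4.033: |R|=1.00822 >1
So |R|<1 on (-4.0000, 0).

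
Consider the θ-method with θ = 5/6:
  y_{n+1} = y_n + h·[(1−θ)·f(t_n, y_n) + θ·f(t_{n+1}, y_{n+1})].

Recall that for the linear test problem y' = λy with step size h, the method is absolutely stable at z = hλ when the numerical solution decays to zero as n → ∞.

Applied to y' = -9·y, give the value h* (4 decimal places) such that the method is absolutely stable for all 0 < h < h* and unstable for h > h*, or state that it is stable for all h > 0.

(−∞, 0) — no finite endpoint. Any h>0 works for λ=-9.

Test eqn y'=λy, z=hλ:
  y_{n+1} = y_n + z·[1/6·y_n + 5/6·y_{n+1}] ⇒ (1 − 5/6z)y_{n+1} = (1 + 1/6z)y_n
  Hence R(z) = (1 + 1/6z)/(1 − 5/6z).

Find x<0 with |R(x)|<1.
x=-0.59: |R|=0.6045
x=-2: |R|=0.2500
x=-10: |R|=0.0714
x=-100: |R|=0.1858
θ=5/6≥1/2 ⇒ |1+1/6x|<|1−5/6x| ∀x<0 ⇒ stable on all of ℝ⁻.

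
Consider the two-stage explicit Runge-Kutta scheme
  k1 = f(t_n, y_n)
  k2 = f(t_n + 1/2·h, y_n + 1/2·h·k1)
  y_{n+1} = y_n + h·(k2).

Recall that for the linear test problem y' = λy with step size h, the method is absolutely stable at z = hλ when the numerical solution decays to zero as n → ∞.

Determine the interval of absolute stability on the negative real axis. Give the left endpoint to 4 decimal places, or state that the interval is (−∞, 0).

Test eqn y'=λy, z=hλ:
  k1=λy_n ⇒ h·k1=z·y_n;  k2=λ(1+1/2z)y_n ⇒ h·k2=z(1+1/2z)y_n
  y_{n+1}/y_n = 1 + z(1+1/2z) = 1 + z + 1/2z²
  ⇒ R(z) = 1 + z + 1/2z².

Find x<0 with |R(x)|<1.
x=-0.45: |R|=0.6512
R=1: x+1/2x²=0 ⇒ x=−2=-2.0000; min R=1−1/(4·1/2)=0.5000>−1
Confirm numerically:
  x=-1.644: |R|=0.70737 <1
  x=-1.334: |R|=0.55578 <1
  x=-1.219: |R|=0.52398 <1
  x=-0.879: |R|=0.50732 <1
  x=-2.367: |R|=1.43434 >1
  x=-2.107: |R|=1.11272 >1
  x=-2.078: |R|=1.08104 >1
Interval (-2.0000, 0).

z∈(-2.0000,0).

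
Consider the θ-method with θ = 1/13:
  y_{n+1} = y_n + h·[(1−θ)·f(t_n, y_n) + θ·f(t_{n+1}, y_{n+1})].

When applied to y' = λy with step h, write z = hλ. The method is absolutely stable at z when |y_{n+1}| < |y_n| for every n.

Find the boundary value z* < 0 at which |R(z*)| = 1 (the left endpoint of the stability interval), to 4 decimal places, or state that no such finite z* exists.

z* = -2.3636.

Set f=λy, z=hλ:
  y_{n+1} = y_n + z·[12/13·y_n + 1/13·y_{n+1}] ⇒ (1 − 1/13z)y_{n+1} = (1 + 12/13z)y_n
  Hence R(z) = (1 + 12/13z)/(1 − 1/13z).

Boundary: |R(x)|=1, x<0.
x=-1.18: |R|=0.0818
R=−1: 1+12/13x = −1+1/13x ⇒ -11/13x=2 ⇒ x=2/(-11/13)=-2.3636
Confirm numerically:
  x=-2.231: |R|=0.90421 <1
  x=-2.122: |R|=0.82423 <1
  x=-2.042: |R|=0.76479 <1
  x=-1.708: |R|=0.50965 <1
  x=-2.913: |R|=1.37975 >1
  x=-2.829: |R|=1.32339 >1
  x=-2.772: |R|=1.28481 >1
So |R|<1 on (-2.3636, 0).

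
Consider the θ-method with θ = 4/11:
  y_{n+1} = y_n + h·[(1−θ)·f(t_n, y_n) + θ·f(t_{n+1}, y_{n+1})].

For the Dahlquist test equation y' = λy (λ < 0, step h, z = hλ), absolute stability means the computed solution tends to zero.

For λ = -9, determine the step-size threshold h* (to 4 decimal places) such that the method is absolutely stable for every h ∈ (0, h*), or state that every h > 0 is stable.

(-7.3333,0); λ=-9 ⇒ h* = (22/3)/9 = 0.8148.

Set f=λy, z=hλ:
  y_{n+1} = y_n + z·[7/11·y_n + 4/11·y_{n+1}] ⇒ (1 − 4/11z)y_{n+1} = (1 + 7/11z)y_n
  R(z) = (1 + 7/11z)/(1 − 4/11z).

Find x<0 with |R(x)|<1.
x=-0.35: |R|=0.6895
R=−1: 1+7/11x = −1+4/11x ⇒ -3/11x=2 ⇒ x=2/(-3/11)=-7.3333
Confirm numerically:
  x=-6.431: |R|=0.92629 <1
  x=-5.119: |R|=0.78895 <1
  x=-4.978: |R|=0.77142 <1
  x=-4.117: |R|=0.64872 <1
  x=-7.918: |R|=1.04110 >1
  x=-7.897: |R|=1.03971 >1
  x=-7.575: |R|=1.01755 >1
So |R|<1 on (-7.3333, 0).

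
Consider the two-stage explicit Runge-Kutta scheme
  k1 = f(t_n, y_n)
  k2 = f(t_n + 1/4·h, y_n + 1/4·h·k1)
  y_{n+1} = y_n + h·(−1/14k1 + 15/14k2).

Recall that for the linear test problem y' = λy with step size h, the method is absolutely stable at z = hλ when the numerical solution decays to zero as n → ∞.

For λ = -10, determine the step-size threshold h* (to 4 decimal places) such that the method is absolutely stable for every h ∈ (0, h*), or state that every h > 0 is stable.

On y'=λy, z=hλ:
  k1=λy_n ⇒ h·k1=z·y_n;  k2=λ(1+1/4z)y_n ⇒ h·k2=z(1+1/4z)y_n
  y_{n+1}/y_n = 1 − 1/14z + 15/14z(1+1/4z) = 1 + z + 15/56z²
  Hence R(z) = 1 + z + 15/56z².

Solve |R(x)|<1 on ℝ⁻.
x=-1.18: |R|=0.1930
R=1: x+15/56x²=0 ⇒ x=−56/15=-3.7333; min R=1−1/(4·15/56)=0.0667>−1
Confirm numerically:
  x=-2.257: |R|=0.10748 <1
  x=-2.009: |R|=0.07209 <1
  x=-1.821: |R|=0.06723 <1
  x=-4.219: |R|=1.54885 >1
  x=-4.213: |R|=1.54130 >1
  x=-3.768: |R|=1.03499 >1
Interval (-3.7333, 0).

(-3.7333,0); λ=-10 ⇒ h* = (56/15)/10 = 0.3733.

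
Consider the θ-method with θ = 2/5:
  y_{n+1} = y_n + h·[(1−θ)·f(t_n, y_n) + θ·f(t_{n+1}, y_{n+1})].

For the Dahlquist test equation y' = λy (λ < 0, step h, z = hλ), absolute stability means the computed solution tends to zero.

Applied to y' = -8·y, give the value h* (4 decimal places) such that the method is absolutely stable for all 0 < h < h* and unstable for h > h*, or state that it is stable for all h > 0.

(-10.0000,0); λ=-8 ⇒ h* = (10)/8 = 1.2500.

Test eqn y'=λy, z=hλ:
  y_{n+1} = y_n + z·[3/5·y_n + 2/5·y_{n+1}] ⇒ (1 − 2/5z)y_{n+1} = (1 + 3/5z)y_n
  so R(z) = (1 + 3/5z)/(1 − 2/5z).

Solve |R(x)|<1 on ℝ⁻.
x=-0.39: |R|=0.6626
R=−1: 1+3/5x = −1+2/5x ⇒ -1/5x=2 ⇒ x=2/(-1/5)=-10.0000
Confirm numerically:
  x=-8.460: |R|=0.92974 <1
  x=-5.234: |R|=0.69188 <1
  x=-4.614: |R|=0.62145 <1
  x=-10.339: |R|=1.01320 >1
  x=-10.249: |R|=1.00977 >1
  x=-10.118: |R|=1.00468 >1
So |R|<1 on (-10.0000, 0).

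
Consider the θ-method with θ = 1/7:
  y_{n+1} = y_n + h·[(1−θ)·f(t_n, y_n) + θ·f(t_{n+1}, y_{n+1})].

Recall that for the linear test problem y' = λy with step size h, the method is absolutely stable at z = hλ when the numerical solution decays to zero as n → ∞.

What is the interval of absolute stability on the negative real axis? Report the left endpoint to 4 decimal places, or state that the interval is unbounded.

(-2.8000, 0).

With y'=λy (z=hλ):
  y_{n+1} = y_n + z·[6/7·y_n + 1/7·y_{n+1}] ⇒ (1 − 1/7z)y_{n+1} = (1 + 6/7z)y_n
  ⇒ R(z) = (1 + 6/7z)/(1 − 1/7z).

Boundary: |R(x)|=1, x<0.
x=-0.97: |R|=0.1481
R=−1: 1+6/7x = −1+1/7x ⇒ -5/7x=2 ⇒ x=2/(-5/7)=-2.8000
Confirm numerically:
  x=-2.041: |R|=0.58025 <1
  x=-2.032: |R|=0.57484 <1
  x=-1.600: |R|=0.30233 <1
  x=-3.351: |R|=1.26616 >1
  x=-2.828: |R|=1.01425 >1
  x=-2.822: |R|=1.01120 >1
Stable set (-2.8000, 0).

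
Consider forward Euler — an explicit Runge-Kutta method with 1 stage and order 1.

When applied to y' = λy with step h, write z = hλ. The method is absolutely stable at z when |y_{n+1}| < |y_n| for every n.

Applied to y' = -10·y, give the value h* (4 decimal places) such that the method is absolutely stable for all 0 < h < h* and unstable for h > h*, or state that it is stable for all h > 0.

(-2.0000,0); λ=-10 ⇒ h* = 0.2000.

Set f=λy, z=hλ:
  order 1, 1-stage ⇒ R(z)=1+z
  (e.g. R(-1.04)=-0.04000, |R|=0.04000)

Need |R(x)|<1, x<0.
x=-1.04: |R|=0.0400
|R(-2.32)|=1.3200 |R(-1.05)|=0.0500 |R(-0.63)|=0.3700
Bisect:
  x_lo=-2.7889 |R|=1.7889  x_hi=-0.3369 |R|=0.6631
  mid=-1.56288 |R|=0.56288 →hi
  mid=-2.17588 |R|=1.17588 →lo
  mid=-1.86938 |R|=0.86938 →hi
  mid=-2.02263 |R|=1.02263 →lo
  mid=-1.94601 |R|=0.94601 →hi
  mid=-1.98432 |R|=0.98432 →hi
  mid=-2.00347 |R|=1.00347 →lo
  ...
  [-2.00003,-1.99988] ⇒ x*=-2.0000
Interval (-2.0000, 0).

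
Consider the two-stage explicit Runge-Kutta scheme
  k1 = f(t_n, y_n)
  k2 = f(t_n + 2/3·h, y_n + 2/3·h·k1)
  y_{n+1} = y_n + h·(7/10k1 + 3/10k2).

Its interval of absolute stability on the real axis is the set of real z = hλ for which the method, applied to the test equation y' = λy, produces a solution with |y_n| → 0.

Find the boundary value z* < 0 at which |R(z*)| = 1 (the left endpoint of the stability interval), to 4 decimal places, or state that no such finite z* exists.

On y'=λy, z=hλ:
  k1=λy_n ⇒ h·k1=z·y_n;  k2=λ(1+2/3z)y_n ⇒ h·k2=z(1+2/3z)y_n
  y_{n+1}/y_n = 1 + 7/10z + 3/10z(1+2/3z) = 1 + z + 1/5z²
  ⇒ R(z) = 1 + z + 1/5z².

Solve |R(x)|<1 on ℝ⁻.
x=-1.04: |R|=0.1763
R=1: x+1/5x²=0 ⇒ x=−5=-5.0000; min R=1−1/(4·1/5)=-0.2500>−1
Confirm numerically:
  x=-3.798: |R|=0.08696 <1
  x=-3.623: |R|=0.00223 <1
  x=-2.188: |R|=0.23053 <1
  x=-5.410: |R|=1.44362 >1
  x=-5.337: |R|=1.35971 >1
Interval (-5.0000, 0).

z* = -5.0000.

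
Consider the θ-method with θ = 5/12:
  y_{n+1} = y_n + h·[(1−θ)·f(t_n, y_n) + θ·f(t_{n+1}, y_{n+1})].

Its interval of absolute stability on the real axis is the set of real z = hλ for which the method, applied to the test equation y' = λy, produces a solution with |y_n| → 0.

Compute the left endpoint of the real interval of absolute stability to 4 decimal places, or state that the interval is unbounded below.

left endpoint -12.0000.

Test eqn y'=λy, z=hλ:
  y_{n+1} = y_n + z·[7/12·y_n + 5/12·y_{n+1}] ⇒ (1 − 5/12z)y_{n+1} = (1 + 7/12z)y_n
  Hence R(z) = (1 + 7/12z)/(1 − 5/12z).

Boundary: |R(x)|=1, x<0.
x=-1.75: |R|=0.0120
R=−1: 1+7/12x = −1+5/12x ⇒ -1/6x=2 ⇒ x=2/(-1/6)=-12.0000
Confirm numerically:
  x=-10.063: |R|=0.93783 <1
  x=-5.620: |R|=0.68180 <1
  x=-5.554: |R|=0.67584 <1
  x=-12.545: |R|=1.01459 >1
  x=-12.342: |R|=1.00928 >1
  x=-12.074: |R|=1.00205 >1
Stable set (-12.0000, 0).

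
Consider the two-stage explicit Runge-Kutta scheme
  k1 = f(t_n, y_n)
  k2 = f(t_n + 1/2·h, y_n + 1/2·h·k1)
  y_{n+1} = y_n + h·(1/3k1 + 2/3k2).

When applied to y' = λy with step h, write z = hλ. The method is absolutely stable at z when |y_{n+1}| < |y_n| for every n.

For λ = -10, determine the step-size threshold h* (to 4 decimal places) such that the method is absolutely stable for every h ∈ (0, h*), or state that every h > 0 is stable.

Test eqn y'=λy, z=hλ:
  k1=λy_n ⇒ h·k1=z·y_n;  k2=λ(1+1/2z)y_n ⇒ h·k2=z(1+1/2z)y_n
  y_{n+1}/y_n = 1 + 1/3z + 2/3z(1+1/2z) = 1 + z + 1/3z²
  ⇒ R(z) = 1 + z + 1/3z².

Boundary: |R(x)|=1, x<0.
x=-1.46: |R|=0.2505
R=1: x+1/3x²=0 ⇒ x=−3=-3.0000; min R=1−1/(4·1/3)=0.2500>−1
Confirm numerically:
  x=-2.209: |R|=0.41756 <1
  x=-1.560: |R|=0.25120 <1
  x=-1.404: |R|=0.25307 <1
  x=-1.280: |R|=0.26613 <1
  x=-3.453: |R|=1.52140 >1
  x=-3.183: |R|=1.19416 >1
Interval (-3.0000, 0).

(-3.0000,0); λ=-10 ⇒ h* = (3)/10 = 0.3000.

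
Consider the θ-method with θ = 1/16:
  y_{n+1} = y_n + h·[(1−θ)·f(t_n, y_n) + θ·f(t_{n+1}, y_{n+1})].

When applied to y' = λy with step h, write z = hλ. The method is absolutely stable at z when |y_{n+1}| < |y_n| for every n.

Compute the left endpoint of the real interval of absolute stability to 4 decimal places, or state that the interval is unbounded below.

left endpoint -2.2857.

Set f=λy, z=hλ:
  y_{n+1} = y_n + z·[15/16·y_n + 1/16·y_{n+1}] ⇒ (1 − 1/16z)y_{n+1} = (1 + 15/16z)y_n
  R(z) = (1 + 15/16z)/(1 − 1/16z).

Boundary: |R(x)|=1, x<0.
x=-0.58: |R|=0.4403
R=−1: 1+15/16x = −1+1/16x ⇒ -7/8x=2 ⇒ x=2/(-7/8)=-2.2857
Confirm numerically:
  x=-1.759: |R|=0.58477 <1
  x=-1.699: |R|=0.53591 <1
  x=-1.162: |R|=0.08332 <1
  x=-1.065: |R|=0.00146 <1
  x=-2.819: |R|=1.39673 >1
  x=-2.691: |R|=1.30357 >1
  x=-2.646: |R|=1.27051 >1
Stable set (-2.2857, 0).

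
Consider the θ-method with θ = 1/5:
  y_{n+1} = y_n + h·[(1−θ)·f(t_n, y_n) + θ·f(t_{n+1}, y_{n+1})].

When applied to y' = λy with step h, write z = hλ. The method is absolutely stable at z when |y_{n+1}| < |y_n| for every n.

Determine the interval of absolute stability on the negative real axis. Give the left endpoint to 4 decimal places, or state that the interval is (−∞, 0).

z∈(-3.3333,0).

On y'=λy, z=hλ:
  y_{n+1} = y_n + z·[4/5·y_n + 1/5·y_{n+1}] ⇒ (1 − 1/5z)y_{n+1} = (1 + 4/5z)y_n
  ⇒ R(z) = (1 + 4/5z)/(1 − 1/5z).

Find x<0 with |R(x)|<1.
x=-1.5: |R|=0.1538
R=−1: 1+4/5x = −1+1/5x ⇒ -3/5x=2 ⇒ x=2/(-3/5)=-3.3333
Confirm numerically:
  x=-2.023: |R|=0.44027 <1
  x=-1.892: |R|=0.37261 <1
  x=-1.619: |R|=0.22299 <1
  x=-1.542: |R|=0.17854 <1
  x=-3.403: |R|=1.02487 >1
  x=-3.364: |R|=1.01100 >1
Interval (-3.3333, 0).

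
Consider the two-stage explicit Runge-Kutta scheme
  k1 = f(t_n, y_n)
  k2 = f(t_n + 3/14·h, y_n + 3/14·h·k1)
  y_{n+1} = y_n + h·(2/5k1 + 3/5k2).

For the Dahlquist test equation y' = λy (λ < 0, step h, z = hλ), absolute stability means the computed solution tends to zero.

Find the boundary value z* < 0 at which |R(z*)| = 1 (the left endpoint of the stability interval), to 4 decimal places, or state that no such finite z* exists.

z* = -7.7778.

Test eqn y'=λy, z=hλ:
  k1=λy_n ⇒ h·k1=z·y_n;  k2=λ(1+3/14z)y_n ⇒ h·k2=z(1+3/14z)y_n
  y_{n+1}/y_n = 1 + 2/5z + 3/5z(1+3/14z) = 1 + z + 9/70z²
  Hence R(z) = 1 + z + 9/70z².

Find x<0 with |R(x)|<1.
x=-0.38: |R|=0.6386
R=1: x+9/70x²=0 ⇒ x=−70/9=-7.7778; min R=1−1/(4·9/70)=-0.9444>−1
Confirm numerically:
  x=-6.029: |R|=0.35558 <1
  x=-5.472: |R|=0.62221 <1
  x=-5.345: |R|=0.67184 <1
  x=-4.787: |R|=0.84074 <1
  x=-8.258: |R|=1.50987 >1
  x=-7.916: |R|=1.14068 >1
Stable set (-7.7778, 0).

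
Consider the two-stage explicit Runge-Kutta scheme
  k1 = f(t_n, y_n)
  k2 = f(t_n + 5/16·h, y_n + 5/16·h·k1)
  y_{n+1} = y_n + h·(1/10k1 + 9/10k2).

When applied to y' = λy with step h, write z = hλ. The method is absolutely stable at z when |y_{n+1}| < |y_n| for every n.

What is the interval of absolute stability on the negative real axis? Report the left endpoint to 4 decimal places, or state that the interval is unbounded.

Test eqn y'=λy, z=hλ:
  k1=λy_n ⇒ h·k1=z·y_n;  k2=λ(1+5/16z)y_n ⇒ h·k2=z(1+5/16z)y_n
  y_{n+1}/y_n = 1 + 1/10z + 9/10z(1+5/16z) = 1 + z + 9/32z²
  ⇒ R(z) = 1 + z + 9/32z².

Boundary: |R(x)|=1, x<0.
x=-1.64: |R|=0.1164
R=1: x+9/32x²=0 ⇒ x=−32/9=-3.5556; min R=1−1/(4·9/32)=0.1111>−1
Confirm numerically:
  x=-3.382: |R|=0.83492 <1
  x=-3.132: |R|=0.62690 <1
  x=-2.007: |R|=0.12589 <1
  x=-1.492: |R|=0.13408 <1
  x=-3.938: |R|=1.42358 >1
  x=-3.854: |R|=1.32350 >1
  x=-3.840: |R|=1.30720 >1
Interval (-3.5556, 0).

(-3.5556, 0).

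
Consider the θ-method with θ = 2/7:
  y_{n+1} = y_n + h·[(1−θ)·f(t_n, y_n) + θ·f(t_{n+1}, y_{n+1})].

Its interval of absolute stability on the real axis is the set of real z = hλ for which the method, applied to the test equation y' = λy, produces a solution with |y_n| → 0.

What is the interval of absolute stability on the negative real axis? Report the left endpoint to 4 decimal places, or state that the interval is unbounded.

With y'=λy (z=hλ):
  y_{n+1} = y_n + z·[5/7·y_n + 2/7·y_{n+1}] ⇒ (1 − 2/7z)y_{n+1} = (1 + 5/7z)y_n
  so R(z) = (1 + 5/7z)/(1 − 2/7z).

Find x<0 with |R(x)|<1.
x=-0.4: |R|=0.6410
R=−1: 1+5/7x = −1+2/7x ⇒ -3/7x=2 ⇒ x=2/(-3/7)=-4.6667
Confirm numerically:
  x=-4.326: |R|=0.93470 <1
  x=-3.295: |R|=0.69720 <1
  x=-3.099: |R|=0.64366 <1
  x=-2.811: |R|=0.55894 <1
  x=-5.128: |R|=1.08020 >1
  x=-4.766: |R|=1.01803 >1
Stable set (-4.6667, 0).

z∈(-4.6667,0).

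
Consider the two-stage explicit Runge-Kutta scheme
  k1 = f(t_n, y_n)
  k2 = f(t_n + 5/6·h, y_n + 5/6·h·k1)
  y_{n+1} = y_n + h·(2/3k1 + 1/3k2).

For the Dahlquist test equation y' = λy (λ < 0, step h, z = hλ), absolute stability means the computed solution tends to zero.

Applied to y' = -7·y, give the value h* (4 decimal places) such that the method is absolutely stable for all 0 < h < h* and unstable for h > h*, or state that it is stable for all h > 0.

Test eqn y'=λy, z=hλ:
  k1=λy_n ⇒ h·k1=z·y_n;  k2=λ(1+5/6z)y_n ⇒ h·k2=z(1+5/6z)y_n
  y_{n+1}/y_n = 1 + 2/3z + 1/3z(1+5/6z) = 1 + z + 5/18z²
  so R(z) = 1 + z + 5/18z².

Solve |R(x)|<1 on ℝ⁻.
x=-1.79: |R|=0.1000
R=1: x+5/18x²=0 ⇒ x=−18/5=-3.6000; min R=1−1/(4·5/18)=0.1000>−1
Confirm numerically:
  x=-2.543: |R|=0.25335 <1
  x=-2.477: |R|=0.22731 <1
  x=-2.285: |R|=0.16534 <1
  x=-1.868: |R|=0.10128 <1
  x=-3.930: |R|=1.36025 >1
  x=-3.630: |R|=1.03025 >1
  x=-3.621: |R|=1.02112 >1
So |R|<1 on (-3.6000, 0).

(-3.6000,0); λ=-7 ⇒ h* = (18/5)/7 = 0.5143.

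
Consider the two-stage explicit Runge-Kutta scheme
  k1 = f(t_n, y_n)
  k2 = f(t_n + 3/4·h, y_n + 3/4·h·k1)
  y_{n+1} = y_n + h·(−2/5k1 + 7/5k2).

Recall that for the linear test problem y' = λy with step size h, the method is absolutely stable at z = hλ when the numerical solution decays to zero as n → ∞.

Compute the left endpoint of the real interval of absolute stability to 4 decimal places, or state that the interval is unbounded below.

left endpoint -0.9524.

On y'=λy, z=hλ:
  k1=λy_n ⇒ h·k1=z·y_n;  k2=λ(1+3/4z)y_n ⇒ h·k2=z(1+3/4z)y_n
  y_{n+1}/y_n = 1 − 2/5z + 7/5z(1+3/4z) = 1 + z + 21/20z²
  R(z) = 1 + z + 21/20z².

Solve |R(x)|<1 on ℝ⁻.
x=-0.79: |R|=0.8653
R=1: x+21/20x²=0 ⇒ x=−20/21=-0.9524; min R=1−1/(4·21/20)=0.7619>−1
Confirm numerically:
  x=-0.814: |R|=0.88173 <1
  x=-0.728: |R|=0.82848 <1
  x=-0.706: |R|=0.81736 <1
  x=-1.339: |R|=1.54357 >1
  x=-1.217: |R|=1.33814 >1
Interval (-0.9524, 0).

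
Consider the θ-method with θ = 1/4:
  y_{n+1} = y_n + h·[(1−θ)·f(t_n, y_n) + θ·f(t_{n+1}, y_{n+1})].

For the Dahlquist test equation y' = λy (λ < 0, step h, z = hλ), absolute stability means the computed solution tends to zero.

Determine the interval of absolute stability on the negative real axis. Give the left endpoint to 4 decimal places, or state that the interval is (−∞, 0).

On y'=λy, z=hλ:
  y_{n+1} = y_n + z·[3/4·y_n + 1/4·y_{n+1}] ⇒ (1 − 1/4z)y_{n+1} = (1 + 3/4z)y_n
  Hence R(z) = (1 + 3/4z)/(1 − 1/4z).

Need |R(x)|<1, x<0.
x=-1.62: |R|=0.1530
R=−1: 1+3/4x = −1+1/4x ⇒ -1/2x=2 ⇒ x=2/(-1/2)=-4.0000
Confirm numerically:
  x=-2.582: |R|=0.56913 <1
  x=-2.530: |R|=0.54977 <1
  x=-2.371: |R|=0.48862 <1
  x=-4.153: |R|=1.03753 >1
  x=-4.105: |R|=1.02591 >1
  x=-4.043: |R|=1.01069 >1
Stable set (-4.0000, 0).

(-4.0000, 0).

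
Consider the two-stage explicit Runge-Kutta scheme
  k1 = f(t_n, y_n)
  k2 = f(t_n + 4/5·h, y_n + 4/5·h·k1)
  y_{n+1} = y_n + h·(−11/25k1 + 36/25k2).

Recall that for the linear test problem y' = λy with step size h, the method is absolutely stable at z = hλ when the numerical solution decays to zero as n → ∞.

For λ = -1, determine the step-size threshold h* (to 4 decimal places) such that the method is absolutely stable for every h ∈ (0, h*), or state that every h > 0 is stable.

Test eqn y'=λy, z=hλ:
  k1=λy_n ⇒ h·k1=z·y_n;  k2=λ(1+4/5z)y_n ⇒ h·k2=z(1+4/5z)y_n
  y_{n+1}/y_n = 1 − 11/25z + 36/25z(1+4/5z) = 1 + z + 144/125z²
  Hence R(z) = 1 + z + 144/125z².

Need |R(x)|<1, x<0.
x=-0.66: |R|=0.8418
R=1: x+144/125x²=0 ⇒ x=−125/144=-0.8681; min R=1−1/(4·144/125)=0.7830>−1
Confirm numerically:
  x=-0.763: |R|=0.90766 <1
  x=-0.740: |R|=0.89084 <1
  x=-0.374: |R|=0.78714 <1
  x=-1.390: |R|=1.83578 >1
  x=-1.208: |R|=1.47307 >1
  x=-1.074: |R|=1.25480 >1
Interval (-0.8681, 0).

(-0.8681,0); λ=-1 ⇒ h* = (125/144)/1 = 0.8681.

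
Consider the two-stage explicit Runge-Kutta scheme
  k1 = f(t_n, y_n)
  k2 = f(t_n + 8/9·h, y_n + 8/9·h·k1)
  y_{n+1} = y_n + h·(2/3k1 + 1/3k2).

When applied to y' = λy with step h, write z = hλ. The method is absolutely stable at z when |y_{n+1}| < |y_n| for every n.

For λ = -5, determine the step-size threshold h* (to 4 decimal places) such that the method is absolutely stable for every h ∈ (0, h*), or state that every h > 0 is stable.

(-3.3750,0); λ=-5 ⇒ h* = (27/8)/5 = 0.6750.

On y'=λy, z=hλ:
  k1=λy_n ⇒ h·k1=z·y_n;  k2=λ(1+8/9z)y_n ⇒ h·k2=z(1+8/9z)y_n
  y_{n+1}/y_n = 1 + 2/3z + 1/3z(1+8/9z) = 1 + z + 8/27z²
  Hence R(z) = 1 + z + 8/27z².

Solve |R(x)|<1 on ℝ⁻.
x=-1.26: |R|=0.2104
R=1: x+8/27x²=0 ⇒ x=−27/8=-3.3750; min R=1−1/(4·8/27)=0.1562>−1
Confirm numerically:
  x=-3.304: |R|=0.93049 <1
  x=-2.127: |R|=0.21348 <1
  x=-1.903: |R|=0.17001 <1
  x=-3.947: |R|=1.66894 >1
  x=-3.780: |R|=1.45360 >1
Stable set (-3.3750, 0).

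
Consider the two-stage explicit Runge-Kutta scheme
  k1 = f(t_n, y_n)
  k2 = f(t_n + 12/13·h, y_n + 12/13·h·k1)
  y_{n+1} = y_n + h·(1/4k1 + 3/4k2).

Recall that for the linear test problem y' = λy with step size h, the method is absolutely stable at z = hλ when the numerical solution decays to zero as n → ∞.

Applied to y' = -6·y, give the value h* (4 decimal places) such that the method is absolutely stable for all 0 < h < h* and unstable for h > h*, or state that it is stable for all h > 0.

Set f=λy, z=hλ:
  k1=λy_n ⇒ h·k1=z·y_n;  k2=λ(1+12/13z)y_n ⇒ h·k2=z(1+12/13z)y_n
  y_{n+1}/y_n = 1 + 1/4z + 3/4z(1+12/13z) = 1 + z + 9/13z²
  R(z) = 1 + z + 9/13z².

Find x<0 with |R(x)|<1.
x=-0.66: |R|=0.6416
R=1: x+9/13x²=0 ⇒ x=−13/9=-1.4444; min R=1−1/(4·9/13)=0.6389>−1
Confirm numerically:
  x=-0.949: |R|=0.67449 <1
  x=-0.870: |R|=0.65401 <1
  x=-0.821: |R|=0.64564 <1
  x=-0.667: |R|=0.64100 <1
  x=-1.975: |R|=1.72543 >1
  x=-1.588: |R|=1.15782 >1
  x=-1.576: |R|=1.14354 >1
So |R|<1 on (-1.4444, 0).

(-1.4444,0); λ=-6 ⇒ h* = (13/9)/6 = 0.2407.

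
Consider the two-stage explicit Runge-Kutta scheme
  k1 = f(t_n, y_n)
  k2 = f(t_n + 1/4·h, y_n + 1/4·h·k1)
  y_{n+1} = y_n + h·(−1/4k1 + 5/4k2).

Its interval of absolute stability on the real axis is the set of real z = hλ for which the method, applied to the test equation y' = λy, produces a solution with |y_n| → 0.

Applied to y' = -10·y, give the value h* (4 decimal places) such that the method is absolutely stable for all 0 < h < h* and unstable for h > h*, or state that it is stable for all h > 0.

(-3.2000,0); λ=-10 ⇒ h* = (16/5)/10 = 0.3200.

Test eqn y'=λy, z=hλ:
  k1=λy_n ⇒ h·k1=z·y_n;  k2=λ(1+1/4z)y_n ⇒ h·k2=z(1+1/4z)y_n
  y_{n+1}/y_n = 1 − 1/4z + 5/4z(1+1/4z) = 1 + z + 5/16z²
  R(z) = 1 + z + 5/16z².

Need |R(x)|<1, x<0.
x=-1.33: |R|=0.2228
R=1: x+5/16x²=0 ⇒ x=−16/5=-3.2000; min R=1−1/(4·5/16)=0.2000>−1
Confirm numerically:
  x=-2.961: |R|=0.77885 <1
  x=-2.038: |R|=0.25995 <1
  x=-2.009: |R|=0.25228 <1
  x=-3.765: |R|=1.66476 >1
  x=-3.675: |R|=1.54551 >1
  x=-3.622: |R|=1.47765 >1
So |R|<1 on (-3.2000, 0).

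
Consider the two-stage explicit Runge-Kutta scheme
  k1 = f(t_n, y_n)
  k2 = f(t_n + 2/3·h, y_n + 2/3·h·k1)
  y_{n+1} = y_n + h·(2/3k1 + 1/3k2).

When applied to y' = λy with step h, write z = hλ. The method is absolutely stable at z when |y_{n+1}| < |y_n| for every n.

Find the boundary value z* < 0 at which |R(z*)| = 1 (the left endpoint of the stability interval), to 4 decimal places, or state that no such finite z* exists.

Set f=λy, z=hλ:
  k1=λy_n ⇒ h·k1=z·y_n;  k2=λ(1+2/3z)y_n ⇒ h·k2=z(1+2/3z)y_n
  y_{n+1}/y_n = 1 + 2/3z + 1/3z(1+2/3z) = 1 + z + 2/9z²
  Hence R(z) = 1 + z + 2/9z².

Boundary: |R(x)|=1, x<0.
x=-0.47: |R|=0.5791
R=1: x+2/9x²=0 ⇒ x=−9/2=-4.5000; min R=1−1/(4·2/9)=-0.1250>−1
Confirm numerically:
  x=-4.293: |R|=0.80252 <1
  x=-4.277: |R|=0.78805 <1
  x=-2.403: |R|=0.11980 <1
  x=-4.723: |R|=1.23405 >1
  x=-4.660: |R|=1.16569 >1
Stable set (-4.5000, 0).

left endpoint -4.5000.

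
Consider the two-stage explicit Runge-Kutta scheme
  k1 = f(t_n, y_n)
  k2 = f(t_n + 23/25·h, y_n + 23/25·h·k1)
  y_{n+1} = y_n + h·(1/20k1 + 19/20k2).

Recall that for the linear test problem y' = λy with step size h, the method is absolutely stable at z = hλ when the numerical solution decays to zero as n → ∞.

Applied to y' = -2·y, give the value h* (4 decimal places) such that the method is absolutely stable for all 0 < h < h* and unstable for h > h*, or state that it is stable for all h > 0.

(-1.1442,0); λ=-2 ⇒ h* = (500/437)/2 = 0.5721.

With y'=λy (z=hλ):
  k1=λy_n ⇒ h·k1=z·y_n;  k2=λ(1+23/25z)y_n ⇒ h·k2=z(1+23/25z)y_n
  y_{n+1}/y_n = 1 + 1/20z + 19/20z(1+23/25z) = 1 + z + 437/500z²
  so R(z) = 1 + z + 437/500z².

Need |R(x)|<1, x<0.
x=-1.32: |R|=1.2029
R=1: x+437/500x²=0 ⇒ x=−500/437=-1.1442; min R=1−1/(4·437/500)=0.7140>−1
Confirm numerically:
  x=-1.120: |R|=0.97635 <1
  x=-0.951: |R|=0.83945 <1
  x=-0.815: |R|=0.76553 <1
  x=-0.646: |R|=0.71873 <1
  x=-1.528: |R|=1.51260 >1
  x=-1.404: |R|=1.31884 >1
Stable set (-1.1442, 0).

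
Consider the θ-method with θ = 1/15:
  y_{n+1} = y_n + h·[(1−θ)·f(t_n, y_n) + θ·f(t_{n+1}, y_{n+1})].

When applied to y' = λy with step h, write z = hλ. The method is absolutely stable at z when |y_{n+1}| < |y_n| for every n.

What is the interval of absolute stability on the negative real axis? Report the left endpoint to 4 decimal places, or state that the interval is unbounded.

Test eqn y'=λy, z=hλ:
  y_{n+1} = y_n + z·[14/15·y_n + 1/15·y_{n+1}] ⇒ (1 − 1/15z)y_{n+1} = (1 + 14/15z)y_n
  R(z) = (1 + 14/15z)/(1 − 1/15z).

Boundary: |R(x)|=1, x<0.
x=-0.63: |R|=0.3954
R=−1: 1+14/15x = −1+1/15x ⇒ -13/15x=2 ⇒ x=2/(-13/15)=-2.3077
Confirm numerically:
  x=-1.681: |R|=0.51160 <1
  x=-1.657: |R|=0.49217 <1
  x=-1.405: |R|=0.28467 <1
  x=-2.687: |R|=1.27879 >1
  x=-2.347: |R|=1.02946 >1
  x=-2.340: |R|=1.02422 >1
So |R|<1 on (-2.3077, 0).

z∈(-2.3077,0).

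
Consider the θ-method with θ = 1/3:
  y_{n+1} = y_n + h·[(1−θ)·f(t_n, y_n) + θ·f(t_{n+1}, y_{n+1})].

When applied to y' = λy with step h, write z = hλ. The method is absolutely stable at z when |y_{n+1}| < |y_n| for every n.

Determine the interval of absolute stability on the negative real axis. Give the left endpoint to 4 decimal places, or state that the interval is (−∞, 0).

Set f=λy, z=hλ:
  y_{n+1} = y_n + z·[2/3·y_n + 1/3·y_{n+1}] ⇒ (1 − 1/3z)y_{n+1} = (1 + 2/3z)y_n
  ⇒ R(z) = (1 + 2/3z)/(1 − 1/3z).

Solve |R(x)|<1 on ℝ⁻.
x=-0.62: |R|=0.4862
R=−1: 1+2/3x = −1+1/3x ⇒ -1/3x=2 ⇒ x=2/(-1/3)=-6.0000
Confirm numerically:
  x=-4.441: |R|=0.79049 <1
  x=-3.672: |R|=0.65108 <1
  x=-3.336: |R|=0.57955 <1
  x=-6.507: |R|=1.05333 >1
  x=-6.502: |R|=1.05283 >1
  x=-6.416: |R|=1.04418 >1
Interval (-6.0000, 0).

(-6.0000, 0).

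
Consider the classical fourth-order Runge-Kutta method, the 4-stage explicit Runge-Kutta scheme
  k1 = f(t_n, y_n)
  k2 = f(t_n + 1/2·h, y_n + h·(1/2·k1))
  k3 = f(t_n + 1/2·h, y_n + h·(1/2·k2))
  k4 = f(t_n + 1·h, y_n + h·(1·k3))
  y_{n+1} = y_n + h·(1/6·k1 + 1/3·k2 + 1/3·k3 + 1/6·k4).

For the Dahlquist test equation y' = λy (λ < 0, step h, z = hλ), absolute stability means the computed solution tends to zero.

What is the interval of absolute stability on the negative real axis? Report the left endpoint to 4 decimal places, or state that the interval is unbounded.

On y'=λy, z=hλ:
  order 4, 4-stage ⇒ R(z)=1+z+z^2/2+z^3/6+z^4/24
  (e.g. R(-1.61)=0.27046, |R|=0.27046)

Find x<0 with |R(x)|<1.
x=-1.61: |R|=0.2705
|R(-3.06)|=1.4996 |R(-2.61)|=0.7663 |R(-1.7)|=0.2742
Bisect:
  x_lo=-3.5404 |R|=2.8768  x_hi=-0.1407 |R|=0.8688
  mid=-1.84051 |R|=0.29224 →hi
  mid=-2.69043 |R|=0.86614 →hi
  mid=-3.11539 |R|=1.62294 →lo
  mid=-2.90291 |R|=1.19230 →lo
  mid=-2.79667 |R|=1.01729 →lo
  mid=-2.74355 |R|=0.93886 →hi
  mid=-2.77011 |R|=0.97735 →hi
  mid=-2.78339 |R|=0.99713 →hi
  ...
  [-2.78546,-2.78526] ⇒ x*=-2.7853
So |R|<1 on (-2.7853, 0).

(-2.7853, 0).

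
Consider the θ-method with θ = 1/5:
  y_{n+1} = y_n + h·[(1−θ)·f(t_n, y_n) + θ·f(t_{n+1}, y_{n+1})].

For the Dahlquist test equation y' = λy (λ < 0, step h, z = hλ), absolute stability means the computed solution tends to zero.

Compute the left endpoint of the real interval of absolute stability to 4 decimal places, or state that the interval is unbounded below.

z* = -3.3333.

Set f=λy, z=hλ:
  y_{n+1} = y_n + z·[4/5·y_n + 1/5·y_{n+1}] ⇒ (1 − 1/5z)y_{n+1} = (1 + 4/5z)y_n
  Hence R(z) = (1 + 4/5z)/(1 − 1/5z).

Solve |R(x)|<1 on ℝ⁻.
x=-1.42: |R|=0.1059
R=−1: 1+4/5x = −1+1/5x ⇒ -3/5x=2 ⇒ x=2/(-3/5)=-3.3333
Confirm numerically:
  x=-2.941: |R|=0.85178 <1
  x=-1.808: |R|=0.32785 <1
  x=-1.590: |R|=0.20637 <1
  x=-3.769: |R|=1.14905 >1
  x=-3.481: |R|=1.05223 >1
  x=-3.425: |R|=1.03264 >1
Stable set (-3.3333, 0).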